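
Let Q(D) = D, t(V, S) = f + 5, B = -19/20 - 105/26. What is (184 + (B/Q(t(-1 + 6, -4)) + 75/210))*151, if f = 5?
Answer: 505279371/18200 ≈ 27763.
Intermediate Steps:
B = -1297/260 (B = -19*1/20 - 105*1/26 = -19/20 - 105/26 = -1297/260 ≈ -4.9885)
t(V, S) = 10 (t(V, S) = 5 + 5 = 10)
(184 + (B/Q(t(-1 + 6, -4)) + 75/210))*151 = (184 + (-1297/260/10 + 75/210))*151 = (184 + (-1297/260*⅒ + 75*(1/210)))*151 = (184 + (-1297/2600 + 5/14))*151 = (184 - 2579/18200)*151 = (3346221/18200)*151 = 505279371/18200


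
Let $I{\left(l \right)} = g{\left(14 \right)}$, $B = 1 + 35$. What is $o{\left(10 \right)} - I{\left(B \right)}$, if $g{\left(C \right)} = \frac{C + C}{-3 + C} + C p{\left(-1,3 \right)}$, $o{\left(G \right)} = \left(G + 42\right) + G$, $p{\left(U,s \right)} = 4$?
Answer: $\frac{38}{11} \approx 3.4545$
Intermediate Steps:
$B = 36$
$o{\left(G \right)} = 42 + 2 G$ ($o{\left(G \right)} = \left(42 + G\right) + G = 42 + 2 G$)
$g{\left(C \right)} = 4 C + \frac{2 C}{-3 + C}$ ($g{\left(C \right)} = \frac{C + C}{-3 + C} + C 4 = \frac{2 C}{-3 + C} + 4 C = 4 C + \frac{2 C}{-3 + C}$)
$I{\left(l \right)} = \frac{644}{11}$ ($I{\left(l \right)} = 2 \cdot 14 \frac{1}{-3 + 14} \left(-5 + 2 \cdot 14\right) = 2 \cdot 14 \cdot \frac{1}{11} \left(-5 + 28\right) = 2 \cdot 14 \cdot \frac{1}{11} \cdot 23 = \frac{644}{11}$)
$o{\left(10 \right)} - I{\left(B \right)} = \left(42 + 2 \cdot 10\right) - \frac{644}{11} = \left(42 + 20\right) - \frac{644}{11} = 62 - \frac{644}{11} = \frac{38}{11}$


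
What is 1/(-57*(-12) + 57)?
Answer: 1/741 ≈ 0.0013495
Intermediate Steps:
1/(-57*(-12) + 57) = 1/(684 + 57) = 1/741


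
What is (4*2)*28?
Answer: 224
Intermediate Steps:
(4*2)*28 = 8*28 = 224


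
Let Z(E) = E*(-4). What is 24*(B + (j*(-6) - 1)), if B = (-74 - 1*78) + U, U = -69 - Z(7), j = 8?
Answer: -5808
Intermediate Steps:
Z(E) = -4*E
U = -41 (U = -69 - (-4)*7 = -69 - 1*(-28) = -69 + 28 = -41)
B = -193 (B = (-74 - 1*78) - 41 = (-74 - 78) - 41 = -152 - 41 = -193)
24*(B + (j*(-6) - 1)) = 24*(-193 + (8*(-6) - 1)) = 24*(-193 + (-48 - 1)) = 24*(-193 - 49) = 24*(-242) = -5808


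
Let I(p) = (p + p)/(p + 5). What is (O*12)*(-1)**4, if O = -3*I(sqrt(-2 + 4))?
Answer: 144/23 - 360*sqrt(2)/23 ≈ -15.875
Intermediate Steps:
I(p) = 2*p/(5 + p) (I(p) = (2*p)/(5 + p) = 2*p/(5 + p))
O = -6*sqrt(2)/(5 + sqrt(2)) (O = -6*sqrt(-2 + 4)/(5 + sqrt(-2 + 4)) = -6*sqrt(2)/(5 + sqrt(2)) ≈ -1.3229)
(O*12)*(-1)**4 = ((12/23 - 30*sqrt(2)/23)*12)*(-1)**4 = (144/23 - 360*sqrt(2)/23)*1 = 144/23 - 360*sqrt(2)/23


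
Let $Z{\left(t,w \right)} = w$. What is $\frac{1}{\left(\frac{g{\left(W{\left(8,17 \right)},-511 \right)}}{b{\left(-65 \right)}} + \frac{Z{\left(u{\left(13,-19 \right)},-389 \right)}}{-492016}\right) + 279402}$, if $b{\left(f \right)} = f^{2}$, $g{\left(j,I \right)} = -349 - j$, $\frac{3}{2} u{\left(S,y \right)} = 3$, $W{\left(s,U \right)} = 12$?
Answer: $\frac{2078767600}{580811649000949} \approx 3.5791 \cdot 10^{-6}$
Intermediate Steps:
$u{\left(S,y \right)} = 2$ ($u{\left(S,y \right)} = \frac{2}{3} \cdot 3 = 2$)
$\frac{1}{\left(\frac{g{\left(W{\left(8,17 \right)},-511 \right)}}{b{\left(-65 \right)}} + \frac{Z{\left(u{\left(13,-19 \right)},-389 \right)}}{-492016}\right) + 279402} = \frac{1}{\left(\frac{-349 - 12}{\left(-65\right)^{2}} - \frac{389}{-492016}\right) + 279402} = \frac{1}{\left(\frac{-349 - 12}{4225} - - \frac{389}{492016}\right) + 279402} = \frac{1}{\left(\left(-361\right) \frac{1}{4225} + \frac{389}{492016}\right) + 279402} = \frac{1}{\left(- \frac{361}{4225} + \frac{389}{492016}\right) + 279402} = \frac{1}{- \frac{175974251}{2078767600} + 279402} = \frac{1}{\frac{580811649000949}{2078767600}} = \frac{2078767600}{580811649000949}$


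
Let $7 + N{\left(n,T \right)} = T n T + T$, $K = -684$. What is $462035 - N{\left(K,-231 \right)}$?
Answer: $36961197$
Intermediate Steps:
$N{\left(n,T \right)} = -7 + T + n T^{2}$ ($N{\left(n,T \right)} = -7 + \left(T n T + T\right) = -7 + \left(n T^{2} + T\right) = -7 + \left(T + n T^{2}\right) = -7 + T + n T^{2}$)
$462035 - N{\left(K,-231 \right)} = 462035 - \left(-7 - 231 - 684 \left(-231\right)^{2}\right) = 462035 - \left(-7 - 231 - 36498924\right) = 462035 - -36499162 = 462035 + 36499162 = 36961197$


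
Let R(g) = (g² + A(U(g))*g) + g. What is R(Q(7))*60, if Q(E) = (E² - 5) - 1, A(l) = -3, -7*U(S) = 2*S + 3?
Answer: 105780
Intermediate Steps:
U(S) = -3/7 - 2*S/7 (U(S) = -(2*S + 3)/7 = -(3 + 2*S)/7 = -3/7 - 2*S/7)
Q(E) = -6 + E² (Q(E) = (-5 + E²) - 1 = -6 + E²)
R(g) = g² - 2*g (R(g) = (g² - 3*g) + g = g² - 2*g)
R(Q(7))*60 = ((-6 + 7²)*(-2 + (-6 + 7²)))*60 = ((-6 + 49)*(-2 + (-6 + 49)))*60 = (43*(-2 + 43))*60 = (43*41)*60 = 1763*60 = 105780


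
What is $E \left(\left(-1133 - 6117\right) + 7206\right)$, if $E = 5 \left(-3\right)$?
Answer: $660$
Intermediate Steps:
$E = -15$
$E \left(\left(-1133 - 6117\right) + 7206\right) = - 15 \left(\left(-1133 - 6117\right) + 7206\right) = - 15 \left(-7250 + 7206\right) = \left(-15\right) \left(-44\right) = 660$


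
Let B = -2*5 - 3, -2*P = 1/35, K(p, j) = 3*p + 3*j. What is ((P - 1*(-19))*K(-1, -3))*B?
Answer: 103662/35 ≈ 2961.8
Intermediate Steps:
K(p, j) = 3*j + 3*p
P = -1/70 (P = -½/35 = -½*1/35 = -1/70 ≈ -0.014286)
B = -13 (B = -10 - 3 = -13)
((P - 1*(-19))*K(-1, -3))*B = ((-1/70 - 1*(-19))*(3*(-3) + 3*(-1)))*(-13) = ((-1/70 + 19)*(-9 - 3))*(-13) = ((1329/70)*(-12))*(-13) = -7974/35*(-13) = 103662/35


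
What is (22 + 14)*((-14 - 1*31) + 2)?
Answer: -1548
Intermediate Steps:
(22 + 14)*((-14 - 1*31) + 2) = 36*((-14 - 31) + 2) = 36*(-45 + 2) = 36*(-43) = -1548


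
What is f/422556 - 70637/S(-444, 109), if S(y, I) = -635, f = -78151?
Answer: 29798462287/268323060 ≈ 111.05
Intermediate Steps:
f/422556 - 70637/S(-444, 109) = -78151/422556 - 70637/(-635) = -78151*1/422556 - 70637*(-1/635) = -78151/422556 + 70637/635 = 29798462287/268323060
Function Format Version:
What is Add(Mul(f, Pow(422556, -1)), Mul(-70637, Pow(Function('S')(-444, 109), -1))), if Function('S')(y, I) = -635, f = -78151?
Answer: Rational(29798462287, 268323060) ≈ 111.05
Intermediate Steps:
Add(Mul(f, Pow(422556, -1)), Mul(-70637, Pow(Function('S')(-444, 109), -1))) = Add(Mul(-78151, Pow(422556, -1)), Mul(-70637, Pow(-635, -1))) = Add(Mul(-78151, Rational(1, 422556)), Mul(-70637, Rational(-1, 635))) = Add(Rational(-78151, 422556), Rational(70637, 635)) = Rational(29798462287, 268323060)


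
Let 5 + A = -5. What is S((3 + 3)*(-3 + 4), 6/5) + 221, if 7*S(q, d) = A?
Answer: 1537/7 ≈ 219.57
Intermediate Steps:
A = -10 (A = -5 - 5 = -10)
S(q, d) = -10/7 (S(q, d) = (⅐)*(-10) = -10/7)
S((3 + 3)*(-3 + 4), 6/5) + 221 = -10/7 + 221 = 1537/7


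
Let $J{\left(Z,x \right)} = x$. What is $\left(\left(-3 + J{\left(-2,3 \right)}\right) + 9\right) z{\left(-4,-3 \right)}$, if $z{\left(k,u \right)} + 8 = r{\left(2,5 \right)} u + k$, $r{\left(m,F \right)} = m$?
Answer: $-162$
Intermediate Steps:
$z{\left(k,u \right)} = -8 + k + 2 u$ ($z{\left(k,u \right)} = -8 + \left(2 u + k\right) = -8 + \left(k + 2 u\right) = -8 + k + 2 u$)
$\left(\left(-3 + J{\left(-2,3 \right)}\right) + 9\right) z{\left(-4,-3 \right)} = \left(\left(-3 + 3\right) + 9\right) \left(-8 - 4 + 2 \left(-3\right)\right) = \left(0 + 9\right) \left(-8 - 4 - 6\right) = 9 \left(-18\right) = -162$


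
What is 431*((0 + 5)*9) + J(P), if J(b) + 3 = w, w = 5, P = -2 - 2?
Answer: 19397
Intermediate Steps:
P = -4
J(b) = 2 (J(b) = -3 + 5 = 2)
431*((0 + 5)*9) + J(P) = 431*((0 + 5)*9) + 2 = 431*(5*9) + 2 = 431*45 + 2 = 19395 + 2 = 19397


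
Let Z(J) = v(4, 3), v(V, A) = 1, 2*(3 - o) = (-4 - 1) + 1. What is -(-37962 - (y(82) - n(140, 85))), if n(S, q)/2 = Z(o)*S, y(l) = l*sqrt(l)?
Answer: 37682 + 82*sqrt(82) ≈ 38425.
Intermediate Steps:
o = 5 (o = 3 - ((-4 - 1) + 1)/2 = 3 - (-5 + 1)/2 = 3 - 1/2*(-4) = 3 + 2 = 5)
Z(J) = 1
y(l) = l**(3/2)
n(S, q) = 2*S (n(S, q) = 2*(1*S) = 2*S)
-(-37962 - (y(82) - n(140, 85))) = -(-37962 - (82**(3/2) - 2*140)) = -(-37962 - (82*sqrt(82) - 1*280)) = -(-37962 - (82*sqrt(82) - 280)) = -(-37962 - (-280 + 82*sqrt(82))) = -(-37962 + (280 - 82*sqrt(82))) = -(-37682 - 82*sqrt(82)) = 37682 + 82*sqrt(82)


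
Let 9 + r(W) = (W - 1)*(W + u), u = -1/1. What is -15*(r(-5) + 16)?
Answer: -645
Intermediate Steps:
u = -1 (u = -1*1 = -1)
r(W) = -9 + (-1 + W)² (r(W) = -9 + (W - 1)*(W - 1) = -9 + (-1 + W)*(-1 + W) = -9 + (-1 + W)²)
-15*(r(-5) + 16) = -15*((-8 + (-5)² - 2*(-5)) + 16) = -15*((-8 + 25 + 10) + 16) = -15*(27 + 16) = -15*43 = -645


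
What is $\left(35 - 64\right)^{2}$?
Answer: $841$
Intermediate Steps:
$\left(35 - 64\right)^{2} = \left(-29\right)^{2} = 841$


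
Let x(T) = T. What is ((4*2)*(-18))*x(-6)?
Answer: 864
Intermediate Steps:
((4*2)*(-18))*x(-6) = ((4*2)*(-18))*(-6) = (8*(-18))*(-6) = -144*(-6) = 864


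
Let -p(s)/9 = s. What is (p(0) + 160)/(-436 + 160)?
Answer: -40/69 ≈ -0.57971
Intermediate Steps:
p(s) = -9*s
(p(0) + 160)/(-436 + 160) = (-9*0 + 160)/(-436 + 160) = (0 + 160)/(-276) = 160*(-1/276) = -40/69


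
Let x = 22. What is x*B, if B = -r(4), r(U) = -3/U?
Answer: 33/2 ≈ 16.500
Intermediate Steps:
B = 3/4 (B = -(-3)/4 = -1*(-3/4) = 3/4 ≈ 0.75000)
x*B = 22*(3/4) = 33/2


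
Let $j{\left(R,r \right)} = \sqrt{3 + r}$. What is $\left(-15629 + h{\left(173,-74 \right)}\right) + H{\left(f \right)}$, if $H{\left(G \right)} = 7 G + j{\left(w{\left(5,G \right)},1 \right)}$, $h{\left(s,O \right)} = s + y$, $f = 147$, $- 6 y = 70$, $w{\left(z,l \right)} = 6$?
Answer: $- \frac{43310}{3} \approx -14437.0$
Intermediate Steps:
$y = - \frac{35}{3}$ ($y = \left(- \frac{1}{6}\right) 70 = - \frac{35}{3} \approx -11.667$)
$h{\left(s,O \right)} = - \frac{35}{3} + s$ ($h{\left(s,O \right)} = s - \frac{35}{3} = - \frac{35}{3} + s$)
$H{\left(G \right)} = 2 + 7 G$ ($H{\left(G \right)} = 7 G + \sqrt{3 + 1} = 7 G + \sqrt{4} = 7 G + 2 = 2 + 7 G$)
$\left(-15629 + h{\left(173,-74 \right)}\right) + H{\left(f \right)} = \left(-15629 + \left(- \frac{35}{3} + 173\right)\right) + \left(2 + 7 \cdot 147\right) = \left(-15629 + \frac{484}{3}\right) + \left(2 + 1029\right) = - \frac{46403}{3} + 1031 = - \frac{43310}{3}$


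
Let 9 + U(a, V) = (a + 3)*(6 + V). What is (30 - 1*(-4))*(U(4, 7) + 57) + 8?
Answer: 4734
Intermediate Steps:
U(a, V) = -9 + (3 + a)*(6 + V) (U(a, V) = -9 + (a + 3)*(6 + V) = -9 + (3 + a)*(6 + V))
(30 - 1*(-4))*(U(4, 7) + 57) + 8 = (30 - 1*(-4))*((9 + 3*7 + 6*4 + 7*4) + 57) + 8 = (30 + 4)*((9 + 21 + 24 + 28) + 57) + 8 = 34*(82 + 57) + 8 = 34*139 + 8 = 4726 + 8 = 4734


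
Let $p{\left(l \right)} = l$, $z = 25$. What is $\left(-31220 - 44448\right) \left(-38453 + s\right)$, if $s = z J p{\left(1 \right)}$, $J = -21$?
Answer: $2949387304$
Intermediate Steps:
$s = -525$ ($s = 25 \left(-21\right) 1 = \left(-525\right) 1 = -525$)
$\left(-31220 - 44448\right) \left(-38453 + s\right) = \left(-31220 - 44448\right) \left(-38453 - 525\right) = \left(-75668\right) \left(-38978\right) = 2949387304$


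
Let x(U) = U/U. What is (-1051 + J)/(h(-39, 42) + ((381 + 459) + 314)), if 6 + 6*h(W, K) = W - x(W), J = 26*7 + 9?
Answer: -2580/3439 ≈ -0.75022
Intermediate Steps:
x(U) = 1
J = 191 (J = 182 + 9 = 191)
h(W, K) = -7/6 + W/6 (h(W, K) = -1 + (W - 1*1)/6 = -1 + (W - 1)/6 = -1 + (-1 + W)/6 = -1 + (-1/6 + W/6) = -7/6 + W/6)
(-1051 + J)/(h(-39, 42) + ((381 + 459) + 314)) = (-1051 + 191)/((-7/6 + (1/6)*(-39)) + ((381 + 459) + 314)) = -860/((-7/6 - 13/2) + (840 + 314)) = -860/(-23/3 + 1154) = -860/3439/3 = -860*3/3439 = -2580/3439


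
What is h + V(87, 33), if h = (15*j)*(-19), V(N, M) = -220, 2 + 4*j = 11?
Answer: -3445/4 ≈ -861.25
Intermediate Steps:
j = 9/4 (j = -1/2 + (1/4)*11 = -1/2 + 11/4 = 9/4 ≈ 2.2500)
h = -2565/4 (h = (15*(9/4))*(-19) = (135/4)*(-19) = -2565/4 ≈ -641.25)
h + V(87, 33) = -2565/4 - 220 = -3445/4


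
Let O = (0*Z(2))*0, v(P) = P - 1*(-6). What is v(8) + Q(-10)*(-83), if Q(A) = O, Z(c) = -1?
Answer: 14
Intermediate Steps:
v(P) = 6 + P (v(P) = P + 6 = 6 + P)
O = 0 (O = (0*(-1))*0 = 0*0 = 0)
Q(A) = 0
v(8) + Q(-10)*(-83) = (6 + 8) + 0*(-83) = 14 + 0 = 14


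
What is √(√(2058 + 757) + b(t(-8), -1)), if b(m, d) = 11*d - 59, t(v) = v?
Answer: √(-70 + √2815) ≈ 4.1162*I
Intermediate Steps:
b(m, d) = -59 + 11*d
√(√(2058 + 757) + b(t(-8), -1)) = √(√(2058 + 757) + (-59 + 11*(-1))) = √(√2815 + (-59 - 11)) = √(√2815 - 70) = √(-70 + √2815)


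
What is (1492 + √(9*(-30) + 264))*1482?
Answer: 2211144 + 1482*I*√6 ≈ 2.2111e+6 + 3630.1*I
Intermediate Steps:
(1492 + √(9*(-30) + 264))*1482 = (1492 + √(-270 + 264))*1482 = (1492 + √(-6))*1482 = (1492 + I*√6)*1482 = 2211144 + 1482*I*√6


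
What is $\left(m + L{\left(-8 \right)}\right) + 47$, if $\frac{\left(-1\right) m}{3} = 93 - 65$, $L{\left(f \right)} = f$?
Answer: $-45$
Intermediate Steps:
$m = -84$ ($m = - 3 \left(93 - 65\right) = \left(-3\right) 28 = -84$)
$\left(m + L{\left(-8 \right)}\right) + 47 = \left(-84 - 8\right) + 47 = -92 + 47 = -45$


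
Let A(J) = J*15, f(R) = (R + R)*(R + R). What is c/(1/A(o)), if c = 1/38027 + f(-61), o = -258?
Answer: -2190396273030/38027 ≈ -5.7601e+7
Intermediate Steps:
f(R) = 4*R² (f(R) = (2*R)*(2*R) = 4*R²)
A(J) = 15*J
c = 565993869/38027 (c = 1/38027 + 4*(-61)² = 1/38027 + 4*3721 = 1/38027 + 14884 = 565993869/38027 ≈ 14884.)
c/(1/A(o)) = 565993869/(38027*(1/(15*(-258)))) = 565993869/(38027*(1/(-3870))) = 565993869/(38027*(-1/3870)) = (565993869/38027)*(-3870) = -2190396273030/38027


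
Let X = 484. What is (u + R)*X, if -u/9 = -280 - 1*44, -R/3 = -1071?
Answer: 2966436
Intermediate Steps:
R = 3213 (R = -3*(-1071) = 3213)
u = 2916 (u = -9*(-280 - 1*44) = -9*(-280 - 44) = -9*(-324) = 2916)
(u + R)*X = (2916 + 3213)*484 = 6129*484 = 2966436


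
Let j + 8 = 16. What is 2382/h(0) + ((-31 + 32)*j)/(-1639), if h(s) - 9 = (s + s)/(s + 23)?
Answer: 1301342/4917 ≈ 264.66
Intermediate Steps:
j = 8 (j = -8 + 16 = 8)
h(s) = 9 + 2*s/(23 + s) (h(s) = 9 + (s + s)/(s + 23) = 9 + (2*s)/(23 + s) = 9 + 2*s/(23 + s))
2382/h(0) + ((-31 + 32)*j)/(-1639) = 2382/(((207 + 11*0)/(23 + 0))) + ((-31 + 32)*8)/(-1639) = 2382/(((207 + 0)/23)) + (1*8)*(-1/1639) = 2382/(((1/23)*207)) + 8*(-1/1639) = 2382/9 - 8/1639 = 2382*(⅑) - 8/1639 = 794/3 - 8/1639 = 1301342/4917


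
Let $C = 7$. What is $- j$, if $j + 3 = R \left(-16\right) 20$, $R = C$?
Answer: $2243$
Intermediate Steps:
$R = 7$
$j = -2243$ ($j = -3 + 7 \left(-16\right) 20 = -3 - 2240 = -2243$)
$- j = \left(-1\right) \left(-2243\right) = 2243$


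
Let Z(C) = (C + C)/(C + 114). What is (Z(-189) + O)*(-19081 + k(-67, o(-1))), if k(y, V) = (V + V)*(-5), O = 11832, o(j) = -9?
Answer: -5619930666/25 ≈ -2.2480e+8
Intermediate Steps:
Z(C) = 2*C/(114 + C) (Z(C) = (2*C)/(114 + C) = 2*C/(114 + C))
k(y, V) = -10*V (k(y, V) = (2*V)*(-5) = -10*V)
(Z(-189) + O)*(-19081 + k(-67, o(-1))) = (2*(-189)/(114 - 189) + 11832)*(-19081 - 10*(-9)) = (2*(-189)/(-75) + 11832)*(-19081 + 90) = (2*(-189)*(-1/75) + 11832)*(-18991) = (126/25 + 11832)*(-18991) = (295926/25)*(-18991) = -5619930666/25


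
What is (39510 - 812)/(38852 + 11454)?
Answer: 19349/25153 ≈ 0.76925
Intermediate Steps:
(39510 - 812)/(38852 + 11454) = 38698/50306 = 38698*(1/50306) = 19349/25153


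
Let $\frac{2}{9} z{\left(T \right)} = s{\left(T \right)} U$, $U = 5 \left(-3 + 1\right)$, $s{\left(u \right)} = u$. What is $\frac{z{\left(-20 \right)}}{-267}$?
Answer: $- \frac{300}{89} \approx -3.3708$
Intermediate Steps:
$U = -10$ ($U = 5 \left(-2\right) = -10$)
$z{\left(T \right)} = - 45 T$ ($z{\left(T \right)} = \frac{9 T \left(-10\right)}{2} = \frac{9 \left(- 10 T\right)}{2} = - 45 T$)
$\frac{z{\left(-20 \right)}}{-267} = \frac{\left(-45\right) \left(-20\right)}{-267} = 900 \left(- \frac{1}{267}\right) = - \frac{300}{89}$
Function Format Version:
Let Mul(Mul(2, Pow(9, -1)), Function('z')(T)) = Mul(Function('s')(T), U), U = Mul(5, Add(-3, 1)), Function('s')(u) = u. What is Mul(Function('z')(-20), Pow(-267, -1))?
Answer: Rational(-300, 89) ≈ -3.3708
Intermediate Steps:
U = -10 (U = Mul(5, -2) = -10)
Function('z')(T) = Mul(-45, T) (Function('z')(T) = Mul(Rational(9, 2), Mul(T, -10)) = Mul(Rational(9, 2), Mul(-10, T)) = Mul(-45, T))
Mul(Function('z')(-20), Pow(-267, -1)) = Mul(Mul(-45, -20), Pow(-267, -1)) = Mul(900, Rational(-1, 267)) = Rational(-300, 89)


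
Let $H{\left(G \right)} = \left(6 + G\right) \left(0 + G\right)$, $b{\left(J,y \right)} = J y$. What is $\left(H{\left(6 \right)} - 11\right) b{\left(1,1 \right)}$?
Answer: $61$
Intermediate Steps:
$H{\left(G \right)} = G \left(6 + G\right)$ ($H{\left(G \right)} = \left(6 + G\right) G = G \left(6 + G\right)$)
$\left(H{\left(6 \right)} - 11\right) b{\left(1,1 \right)} = \left(6 \left(6 + 6\right) - 11\right) 1 \cdot 1 = \left(6 \cdot 12 - 11\right) 1 = \left(72 - 11\right) 1 = 61 \cdot 1 = 61$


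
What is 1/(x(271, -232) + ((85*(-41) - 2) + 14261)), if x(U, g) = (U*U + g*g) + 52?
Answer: 1/138091 ≈ 7.2416e-6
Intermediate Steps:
x(U, g) = 52 + U**2 + g**2 (x(U, g) = (U**2 + g**2) + 52 = 52 + U**2 + g**2)
1/(x(271, -232) + ((85*(-41) - 2) + 14261)) = 1/((52 + 271**2 + (-232)**2) + ((85*(-41) - 2) + 14261)) = 1/((52 + 73441 + 53824) + ((-3485 - 2) + 14261)) = 1/(127317 + (-3487 + 14261)) = 1/(127317 + 10774) = 1/138091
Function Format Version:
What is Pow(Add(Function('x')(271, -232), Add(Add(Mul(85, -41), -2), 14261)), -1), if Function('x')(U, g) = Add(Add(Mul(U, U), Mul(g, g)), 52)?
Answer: Rational(1, 138091) ≈ 7.2416e-6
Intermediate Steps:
Function('x')(U, g) = Add(52, Pow(U, 2), Pow(g, 2)) (Function('x')(U, g) = Add(Add(Pow(U, 2), Pow(g, 2)), 52) = Add(52, Pow(U, 2), Pow(g, 2)))
Pow(Add(Function('x')(271, -232), Add(Add(Mul(85, -41), -2), 14261)), -1) = Pow(Add(Add(52, Pow(271, 2), Pow(-232, 2)), Add(Add(Mul(85, -41), -2), 14261)), -1) = Pow(Add(Add(52, 73441, 53824), Add(Add(-3485, -2), 14261)), -1) = Pow(Add(127317, Add(-3487, 14261)), -1) = Pow(Add(127317, 10774), -1) = Pow(138091, -1) = Rational(1, 138091)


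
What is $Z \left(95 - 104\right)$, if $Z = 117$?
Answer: $-1053$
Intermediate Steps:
$Z \left(95 - 104\right) = 117 \left(95 - 104\right) = 117 \left(-9\right) = -1053$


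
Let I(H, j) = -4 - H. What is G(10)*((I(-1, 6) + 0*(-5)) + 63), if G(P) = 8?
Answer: 480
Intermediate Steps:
G(10)*((I(-1, 6) + 0*(-5)) + 63) = 8*(((-4 - 1*(-1)) + 0*(-5)) + 63) = 8*(((-4 + 1) + 0) + 63) = 8*((-3 + 0) + 63) = 8*(-3 + 63) = 8*60 = 480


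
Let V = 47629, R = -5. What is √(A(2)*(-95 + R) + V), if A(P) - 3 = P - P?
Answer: √47329 ≈ 217.55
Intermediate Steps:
A(P) = 3 (A(P) = 3 + (P - P) = 3 + 0 = 3)
√(A(2)*(-95 + R) + V) = √(3*(-95 - 5) + 47629) = √(3*(-100) + 47629) = √(-300 + 47629) = √47329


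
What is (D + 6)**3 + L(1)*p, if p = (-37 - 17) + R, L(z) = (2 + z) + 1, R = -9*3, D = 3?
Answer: 405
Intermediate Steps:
R = -27
L(z) = 3 + z
p = -81 (p = (-37 - 17) - 27 = -54 - 27 = -81)
(D + 6)**3 + L(1)*p = (3 + 6)**3 + (3 + 1)*(-81) = 9**3 + 4*(-81) = 729 - 324 = 405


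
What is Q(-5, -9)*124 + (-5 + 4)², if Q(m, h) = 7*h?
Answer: -7811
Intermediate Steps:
Q(-5, -9)*124 + (-5 + 4)² = (7*(-9))*124 + (-5 + 4)² = -63*124 + (-1)² = -7812 + 1 = -7811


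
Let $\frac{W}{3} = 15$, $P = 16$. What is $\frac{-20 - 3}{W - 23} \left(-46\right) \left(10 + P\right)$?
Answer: $\frac{13754}{11} \approx 1250.4$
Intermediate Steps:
$W = 45$ ($W = 3 \cdot 15 = 45$)
$\frac{-20 - 3}{W - 23} \left(-46\right) \left(10 + P\right) = \frac{-20 - 3}{45 - 23} \left(-46\right) \left(10 + 16\right) = - \frac{23}{22} \left(-46\right) 26 = \left(-23\right) \frac{1}{22} \left(-46\right) 26 = \left(- \frac{23}{22}\right) \left(-46\right) 26 = \frac{529}{11} \cdot 26 = \frac{13754}{11}$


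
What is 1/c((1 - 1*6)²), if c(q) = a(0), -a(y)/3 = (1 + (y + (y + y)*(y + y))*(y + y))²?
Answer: -⅓ ≈ -0.33333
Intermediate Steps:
a(y) = -3*(1 + 2*y*(y + 4*y²))² (a(y) = -3*(1 + (y + (y + y)*(y + y))*(y + y))² = -3*(1 + (y + (2*y)*(2*y))*(2*y))² = -3*(1 + (y + 4*y²)*(2*y))² = -3*(1 + 2*y*(y + 4*y²))²)
c(q) = -3 (c(q) = -3*(1 + 2*0² + 8*0³)² = -3*(1 + 2*0 + 8*0)² = -3*(1 + 0 + 0)² = -3*1² = -3*1 = -3)
1/c((1 - 1*6)²) = 1/(-3) = -⅓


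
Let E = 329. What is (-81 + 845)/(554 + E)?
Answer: 764/883 ≈ 0.86523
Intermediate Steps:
(-81 + 845)/(554 + E) = (-81 + 845)/(554 + 329) = 764/883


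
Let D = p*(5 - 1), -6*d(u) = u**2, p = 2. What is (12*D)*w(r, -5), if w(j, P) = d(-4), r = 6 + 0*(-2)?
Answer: -256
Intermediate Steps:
r = 6 (r = 6 + 0 = 6)
d(u) = -u**2/6
D = 8 (D = 2*(5 - 1) = 2*4 = 8)
w(j, P) = -8/3 (w(j, P) = -1/6*(-4)**2 = -1/6*16 = -8/3)
(12*D)*w(r, -5) = (12*8)*(-8/3) = 96*(-8/3) = -256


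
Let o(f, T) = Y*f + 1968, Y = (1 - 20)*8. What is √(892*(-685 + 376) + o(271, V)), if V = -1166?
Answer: 2*I*√78713 ≈ 561.12*I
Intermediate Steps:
Y = -152 (Y = -19*8 = -152)
o(f, T) = 1968 - 152*f (o(f, T) = -152*f + 1968 = 1968 - 152*f)
√(892*(-685 + 376) + o(271, V)) = √(892*(-685 + 376) + (1968 - 152*271)) = √(892*(-309) + (1968 - 41192)) = √(-275628 - 39224) = √(-314852) = 2*I*√78713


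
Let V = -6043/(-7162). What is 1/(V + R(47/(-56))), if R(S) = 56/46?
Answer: 164726/339525 ≈ 0.48517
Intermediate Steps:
R(S) = 28/23 (R(S) = 56*(1/46) = 28/23)
V = 6043/7162 (V = -6043*(-1/7162) = 6043/7162 ≈ 0.84376)
1/(V + R(47/(-56))) = 1/(6043/7162 + 28/23) = 1/(339525/164726) = 164726/339525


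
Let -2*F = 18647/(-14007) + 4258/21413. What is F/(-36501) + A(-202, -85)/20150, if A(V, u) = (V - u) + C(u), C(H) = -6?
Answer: -144570898886/23623736470425 ≈ -0.0061197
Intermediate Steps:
F = 72745/128478 (F = -(18647/(-14007) + 4258/21413)/2 = -(18647*(-1/14007) + 4258*(1/21413))/2 = -(-643/483 + 4258/21413)/2 = -½*(-72745/64239) = 72745/128478 ≈ 0.56621)
A(V, u) = -6 + V - u (A(V, u) = (V - u) - 6 = -6 + V - u)
F/(-36501) + A(-202, -85)/20150 = (72745/128478)/(-36501) + (-6 - 202 - 1*(-85))/20150 = (72745/128478)*(-1/36501) + (-6 - 202 + 85)*(1/20150) = -72745/4689575478 - 123*1/20150 = -72745/4689575478 - 123/20150 = -144570898886/23623736470425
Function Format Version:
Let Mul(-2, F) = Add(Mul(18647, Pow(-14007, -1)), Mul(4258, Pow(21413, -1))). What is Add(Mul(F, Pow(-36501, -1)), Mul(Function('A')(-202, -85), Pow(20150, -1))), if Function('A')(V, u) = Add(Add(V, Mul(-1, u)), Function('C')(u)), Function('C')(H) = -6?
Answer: Rational(-144570898886, 23623736470425) ≈ -0.0061197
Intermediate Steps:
F = Rational(72745, 128478) (F = Mul(Rational(-1, 2), Add(Mul(18647, Pow(-14007, -1)), Mul(4258, Pow(21413, -1)))) = Mul(Rational(-1, 2), Add(Mul(18647, Rational(-1, 14007)), Mul(4258, Rational(1, 21413)))) = Mul(Rational(-1, 2), Add(Rational(-643, 483), Rational(4258, 21413))) = Mul(Rational(-1, 2), Rational(-72745, 64239)) = Rational(72745, 128478) ≈ 0.56621)
Function('A')(V, u) = Add(-6, V, Mul(-1, u)) (Function('A')(V, u) = Add(Add(V, Mul(-1, u)), -6) = Add(-6, V, Mul(-1, u)))
Add(Mul(F, Pow(-36501, -1)), Mul(Function('A')(-202, -85), Pow(20150, -1))) = Add(Mul(Rational(72745, 128478), Pow(-36501, -1)), Mul(Add(-6, -202, Mul(-1, -85)), Pow(20150, -1))) = Add(Mul(Rational(72745, 128478), Rational(-1, 36501)), Mul(Add(-6, -202, 85), Rational(1, 20150))) = Add(Rational(-72745, 4689575478), Mul(-123, Rational(1, 20150))) = Add(Rational(-72745, 4689575478), Rational(-123, 20150)) = Rational(-144570898886, 23623736470425)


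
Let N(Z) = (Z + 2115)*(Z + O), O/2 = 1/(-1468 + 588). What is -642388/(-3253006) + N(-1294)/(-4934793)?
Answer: 485904237261041/1177213490768920 ≈ 0.41276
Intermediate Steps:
O = -1/440 (O = 2/(-1468 + 588) = 2/(-880) = 2*(-1/880) = -1/440 ≈ -0.0022727)
N(Z) = (2115 + Z)*(-1/440 + Z) (N(Z) = (Z + 2115)*(Z - 1/440) = (2115 + Z)*(-1/440 + Z))
-642388/(-3253006) + N(-1294)/(-4934793) = -642388/(-3253006) + (-423/88 + (-1294)**2 + (930599/440)*(-1294))/(-4934793) = -642388*(-1/3253006) + (-423/88 + 1674436 - 602097553/220)*(-1/4934793) = 321194/1626503 - 467445381/440*(-1/4934793) = 321194/1626503 + 155815127/723769640 = 485904237261041/1177213490768920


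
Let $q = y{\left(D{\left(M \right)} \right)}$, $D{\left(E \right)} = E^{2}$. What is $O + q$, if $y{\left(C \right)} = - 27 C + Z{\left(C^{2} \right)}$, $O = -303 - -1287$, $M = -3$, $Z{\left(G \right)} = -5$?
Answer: $736$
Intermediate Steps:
$O = 984$ ($O = -303 + 1287 = 984$)
$y{\left(C \right)} = -5 - 27 C$ ($y{\left(C \right)} = - 27 C - 5 = -5 - 27 C$)
$q = -248$ ($q = -5 - 27 \left(-3\right)^{2} = -5 - 243 = -248$)
$O + q = 984 - 248 = 736$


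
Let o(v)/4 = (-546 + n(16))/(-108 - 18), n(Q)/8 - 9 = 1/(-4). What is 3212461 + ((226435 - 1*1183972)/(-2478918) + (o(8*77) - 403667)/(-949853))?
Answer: 22692261940950111167/7063823097162 ≈ 3.2125e+6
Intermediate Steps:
n(Q) = 70 (n(Q) = 72 + 8/(-4) = 72 + 8*(-¼) = 72 - 2 = 70)
o(v) = 136/9 (o(v) = 4*((-546 + 70)/(-108 - 18)) = 4*(-476/(-126)) = 4*(-476*(-1/126)) = 4*(34/9) = 136/9)
3212461 + ((226435 - 1*1183972)/(-2478918) + (o(8*77) - 403667)/(-949853)) = 3212461 + ((226435 - 1*1183972)/(-2478918) + (136/9 - 403667)/(-949853)) = 3212461 + ((226435 - 1183972)*(-1/2478918) - 3632867/9*(-1/949853)) = 3212461 + (-957537*(-1/2478918) + 3632867/8548677) = 3212461 + (319179/826306 + 3632867/8548677) = 3212461 + 5730417975485/7063823097162 = 22692261940950111167/7063823097162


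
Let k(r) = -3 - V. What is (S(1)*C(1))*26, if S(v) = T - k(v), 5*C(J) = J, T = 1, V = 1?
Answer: 26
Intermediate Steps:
C(J) = J/5
k(r) = -4 (k(r) = -3 - 1*1 = -3 - 1 = -4)
S(v) = 5 (S(v) = 1 - 1*(-4) = 1 + 4 = 5)
(S(1)*C(1))*26 = (5*((⅕)*1))*26 = (5*(⅕))*26 = 1*26 = 26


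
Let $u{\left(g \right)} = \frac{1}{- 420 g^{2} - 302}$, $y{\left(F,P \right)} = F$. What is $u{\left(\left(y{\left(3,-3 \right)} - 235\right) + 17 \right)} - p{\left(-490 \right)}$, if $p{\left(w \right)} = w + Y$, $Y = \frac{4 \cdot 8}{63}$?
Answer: $\frac{598713664013}{1223132526} \approx 489.49$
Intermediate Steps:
$Y = \frac{32}{63}$ ($Y = 32 \cdot \frac{1}{63} = \frac{32}{63} \approx 0.50794$)
$p{\left(w \right)} = \frac{32}{63} + w$ ($p{\left(w \right)} = w + \frac{32}{63} = \frac{32}{63} + w$)
$u{\left(g \right)} = \frac{1}{-302 - 420 g^{2}}$
$u{\left(\left(y{\left(3,-3 \right)} - 235\right) + 17 \right)} - p{\left(-490 \right)} = - \frac{1}{302 + 420 \left(\left(3 - 235\right) + 17\right)^{2}} - \left(\frac{32}{63} - 490\right) = - \frac{1}{302 + 420 \left(-232 + 17\right)^{2}} - - \frac{30838}{63} = - \frac{1}{302 + 420 \left(-215\right)^{2}} + \frac{30838}{63} = - \frac{1}{302 + 420 \cdot 46225} + \frac{30838}{63} = - \frac{1}{302 + 19414500} + \frac{30838}{63} = - \frac{1}{19414802} + \frac{30838}{63} = \frac{598713664013}{1223132526}$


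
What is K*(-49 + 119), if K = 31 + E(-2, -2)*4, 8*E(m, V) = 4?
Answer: 2310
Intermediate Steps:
E(m, V) = ½ (E(m, V) = (⅛)*4 = ½)
K = 33 (K = 31 + (½)*4 = 31 + 2 = 33)
K*(-49 + 119) = 33*(-49 + 119) = 33*70 = 2310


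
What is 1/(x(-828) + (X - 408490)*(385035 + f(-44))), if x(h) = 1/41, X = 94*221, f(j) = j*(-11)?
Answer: -41/6128347268763 ≈ -6.6902e-12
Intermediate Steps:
f(j) = -11*j
X = 20774
x(h) = 1/41
1/(x(-828) + (X - 408490)*(385035 + f(-44))) = 1/(1/41 + (20774 - 408490)*(385035 - 11*(-44))) = 1/(1/41 - 387716*(385035 + 484)) = 1/(1/41 - 387716*385519) = 1/(1/41 - 149471884604) = 1/(-6128347268763/41) = -41/6128347268763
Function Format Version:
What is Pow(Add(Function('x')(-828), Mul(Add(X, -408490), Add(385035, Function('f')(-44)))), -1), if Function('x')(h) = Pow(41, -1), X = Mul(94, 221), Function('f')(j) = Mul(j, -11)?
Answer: Rational(-41, 6128347268763) ≈ -6.6902e-12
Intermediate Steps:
Function('f')(j) = Mul(-11, j)
X = 20774
Function('x')(h) = Rational(1, 41)
Pow(Add(Function('x')(-828), Mul(Add(X, -408490), Add(385035, Function('f')(-44)))), -1) = Pow(Add(Rational(1, 41), Mul(Add(20774, -408490), Add(385035, Mul(-11, -44)))), -1) = Pow(Add(Rational(1, 41), Mul(-387716, Add(385035, 484))), -1) = Pow(Add(Rational(1, 41), Mul(-387716, 385519)), -1) = Pow(Add(Rational(1, 41), -149471884604), -1) = Pow(Rational(-6128347268763, 41), -1) = Rational(-41, 6128347268763)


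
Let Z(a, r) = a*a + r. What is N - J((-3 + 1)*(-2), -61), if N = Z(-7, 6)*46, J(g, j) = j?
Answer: 2591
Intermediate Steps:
Z(a, r) = r + a² (Z(a, r) = a² + r = r + a²)
N = 2530 (N = (6 + (-7)²)*46 = (6 + 49)*46 = 55*46 = 2530)
N - J((-3 + 1)*(-2), -61) = 2530 - 1*(-61) = 2530 + 61 = 2591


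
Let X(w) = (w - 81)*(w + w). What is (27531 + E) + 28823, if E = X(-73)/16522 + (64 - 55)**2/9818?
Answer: 415526057399/7373318 ≈ 56355.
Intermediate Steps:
X(w) = 2*w*(-81 + w) (X(w) = (-81 + w)*(2*w) = 2*w*(-81 + w))
E = 10094827/7373318 (E = (2*(-73)*(-81 - 73))/16522 + (64 - 55)**2/9818 = (2*(-73)*(-154))*(1/16522) + 9**2*(1/9818) = 22484*(1/16522) + 81*(1/9818) = 1022/751 + 81/9818 = 10094827/7373318 ≈ 1.3691)
(27531 + E) + 28823 = (27531 + 10094827/7373318) + 28823 = 203004912685/7373318 + 28823 = 415526057399/7373318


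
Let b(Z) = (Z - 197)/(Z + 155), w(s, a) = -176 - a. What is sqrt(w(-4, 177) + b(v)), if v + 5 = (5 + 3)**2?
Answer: 4*I*sqrt(253055)/107 ≈ 18.805*I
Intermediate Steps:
v = 59 (v = -5 + (5 + 3)**2 = -5 + 8**2 = -5 + 64 = 59)
b(Z) = (-197 + Z)/(155 + Z)
sqrt(w(-4, 177) + b(v)) = sqrt((-176 - 1*177) + (-197 + 59)/(155 + 59)) = sqrt((-176 - 177) - 138/214) = sqrt(-353 + (1/214)*(-138)) = sqrt(-353 - 69/107) = sqrt(-37840/107) = 4*I*sqrt(253055)/107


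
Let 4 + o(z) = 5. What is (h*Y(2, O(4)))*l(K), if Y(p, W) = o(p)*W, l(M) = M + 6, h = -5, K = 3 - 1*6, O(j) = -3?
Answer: 45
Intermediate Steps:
o(z) = 1 (o(z) = -4 + 5 = 1)
K = -3 (K = 3 - 6 = -3)
l(M) = 6 + M
Y(p, W) = W (Y(p, W) = 1*W = W)
(h*Y(2, O(4)))*l(K) = (-5*(-3))*(6 - 3) = 15*3 = 45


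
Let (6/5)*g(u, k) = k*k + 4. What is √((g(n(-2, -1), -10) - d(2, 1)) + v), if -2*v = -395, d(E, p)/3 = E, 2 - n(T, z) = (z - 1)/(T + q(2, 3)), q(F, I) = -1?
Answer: √10014/6 ≈ 16.678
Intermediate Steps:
n(T, z) = 2 - (-1 + z)/(-1 + T) (n(T, z) = 2 - (z - 1)/(T - 1) = 2 - (-1 + z)/(-1 + T))
d(E, p) = 3*E
g(u, k) = 10/3 + 5*k²/6 (g(u, k) = 5*(k*k + 4)/6 = 5*(k² + 4)/6 = 5*(4 + k²)/6 = 10/3 + 5*k²/6)
v = 395/2 (v = -½*(-395) = 395/2 ≈ 197.50)
√((g(n(-2, -1), -10) - d(2, 1)) + v) = √(((10/3 + (⅚)*(-10)²) - 3*2) + 395/2) = √(((10/3 + (⅚)*100) - 1*6) + 395/2) = √(((10/3 + 250/3) - 6) + 395/2) = √((260/3 - 6) + 395/2) = √(242/3 + 395/2) = √(1669/6) = √10014/6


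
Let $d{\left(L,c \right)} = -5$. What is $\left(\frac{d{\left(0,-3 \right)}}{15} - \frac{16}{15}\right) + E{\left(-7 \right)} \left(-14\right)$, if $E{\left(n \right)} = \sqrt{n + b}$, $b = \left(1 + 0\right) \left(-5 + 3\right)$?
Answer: $- \frac{7}{5} - 42 i \approx -1.4 - 42.0 i$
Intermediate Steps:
$b = -2$ ($b = 1 \left(-2\right) = -2$)
$E{\left(n \right)} = \sqrt{-2 + n}$ ($E{\left(n \right)} = \sqrt{n - 2} = \sqrt{-2 + n}$)
$\left(\frac{d{\left(0,-3 \right)}}{15} - \frac{16}{15}\right) + E{\left(-7 \right)} \left(-14\right) = \left(- \frac{5}{15} - \frac{16}{15}\right) + \sqrt{-2 - 7} \left(-14\right) = \left(\left(-5\right) \frac{1}{15} - \frac{16}{15}\right) + \sqrt{-9} \left(-14\right) = \left(- \frac{1}{3} - \frac{16}{15}\right) + 3 i \left(-14\right) = - \frac{7}{5} - 42 i$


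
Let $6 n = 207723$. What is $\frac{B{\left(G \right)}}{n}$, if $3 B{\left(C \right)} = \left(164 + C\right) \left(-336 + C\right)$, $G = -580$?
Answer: $\frac{762112}{207723} \approx 3.6689$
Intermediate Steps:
$B{\left(C \right)} = \frac{\left(-336 + C\right) \left(164 + C\right)}{3}$ ($B{\left(C \right)} = \frac{\left(164 + C\right) \left(-336 + C\right)}{3} = \frac{\left(-336 + C\right) \left(164 + C\right)}{3}$)
$n = \frac{69241}{2}$ ($n = \frac{1}{6} \cdot 207723 = \frac{69241}{2} \approx 34621.0$)
$\frac{B{\left(G \right)}}{n} = \frac{-18368 - - \frac{99760}{3} + \frac{\left(-580\right)^{2}}{3}}{\frac{69241}{2}} = \left(-18368 + \frac{99760}{3} + \frac{1}{3} \cdot 336400\right) \frac{2}{69241} = \left(-18368 + \frac{99760}{3} + \frac{336400}{3}\right) \frac{2}{69241} = \frac{381056}{3} \cdot \frac{2}{69241} = \frac{762112}{207723}$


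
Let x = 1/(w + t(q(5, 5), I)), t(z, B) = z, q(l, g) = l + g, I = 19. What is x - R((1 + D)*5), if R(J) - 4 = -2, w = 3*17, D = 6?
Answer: -121/61 ≈ -1.9836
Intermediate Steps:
q(l, g) = g + l
w = 51
R(J) = 2 (R(J) = 4 - 2 = 2)
x = 1/61 (x = 1/(51 + (5 + 5)) = 1/(51 + 10) = 1/61 ≈ 0.016393)
x - R((1 + D)*5) = 1/61 - 1*2 = 1/61 - 2 = -121/61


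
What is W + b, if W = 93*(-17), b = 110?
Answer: -1471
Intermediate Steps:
W = -1581
W + b = -1581 + 110 = -1471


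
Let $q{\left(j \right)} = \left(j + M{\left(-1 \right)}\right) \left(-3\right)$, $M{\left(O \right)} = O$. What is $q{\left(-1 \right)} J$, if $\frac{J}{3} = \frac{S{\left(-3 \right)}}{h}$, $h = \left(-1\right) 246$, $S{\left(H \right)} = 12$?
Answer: $- \frac{36}{41} \approx -0.87805$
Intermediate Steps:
$h = -246$
$q{\left(j \right)} = 3 - 3 j$ ($q{\left(j \right)} = \left(j - 1\right) \left(-3\right) = \left(-1 + j\right) \left(-3\right) = 3 - 3 j$)
$J = - \frac{6}{41}$ ($J = 3 \frac{12}{-246} = 3 \cdot 12 \left(- \frac{1}{246}\right) = 3 \left(- \frac{2}{41}\right) = - \frac{6}{41} \approx -0.14634$)
$q{\left(-1 \right)} J = \left(3 - -3\right) \left(- \frac{6}{41}\right) = \left(3 + 3\right) \left(- \frac{6}{41}\right) = 6 \left(- \frac{6}{41}\right) = - \frac{36}{41}$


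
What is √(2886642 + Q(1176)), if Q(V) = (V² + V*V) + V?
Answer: √5653770 ≈ 2377.8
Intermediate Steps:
Q(V) = V + 2*V² (Q(V) = (V² + V²) + V = 2*V² + V = V + 2*V²)
√(2886642 + Q(1176)) = √(2886642 + 1176*(1 + 2*1176)) = √(2886642 + 1176*(1 + 2352)) = √(2886642 + 1176*2353) = √(2886642 + 2767128) = √5653770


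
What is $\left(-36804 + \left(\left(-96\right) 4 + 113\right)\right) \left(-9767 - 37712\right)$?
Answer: $1760283925$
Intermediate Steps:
$\left(-36804 + \left(\left(-96\right) 4 + 113\right)\right) \left(-9767 - 37712\right) = \left(-36804 + \left(-384 + 113\right)\right) \left(-47479\right) = \left(-36804 - 271\right) \left(-47479\right) = \left(-37075\right) \left(-47479\right) = 1760283925$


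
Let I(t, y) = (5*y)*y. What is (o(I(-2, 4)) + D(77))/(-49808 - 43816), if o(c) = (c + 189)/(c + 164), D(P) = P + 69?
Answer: -35893/22844256 ≈ -0.0015712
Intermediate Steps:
D(P) = 69 + P
I(t, y) = 5*y²
o(c) = (189 + c)/(164 + c)
(o(I(-2, 4)) + D(77))/(-49808 - 43816) = ((189 + 5*4²)/(164 + 5*4²) + (69 + 77))/(-49808 - 43816) = ((189 + 5*16)/(164 + 5*16) + 146)/(-93624) = ((189 + 80)/(164 + 80) + 146)*(-1/93624) = (269/244 + 146)*(-1/93624) = (35893/244)*(-1/93624) = -35893/22844256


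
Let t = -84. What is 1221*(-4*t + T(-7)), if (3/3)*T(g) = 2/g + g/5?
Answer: 14286921/35 ≈ 4.0820e+5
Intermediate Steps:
T(g) = 2/g + g/5
1221*(-4*t + T(-7)) = 1221*(-4*(-84) + (2/(-7) + (⅕)*(-7))) = 1221*(336 + (2*(-⅐) - 7/5)) = 1221*(336 + (-2/7 - 7/5)) = 1221*(336 - 59/35) = 1221*(11701/35) = 14286921/35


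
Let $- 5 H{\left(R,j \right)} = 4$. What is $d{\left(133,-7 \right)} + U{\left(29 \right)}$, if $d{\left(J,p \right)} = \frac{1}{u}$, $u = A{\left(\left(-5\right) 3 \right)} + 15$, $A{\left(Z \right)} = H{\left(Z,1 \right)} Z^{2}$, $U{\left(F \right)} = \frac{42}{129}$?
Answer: $\frac{2267}{7095} \approx 0.31952$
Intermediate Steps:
$H{\left(R,j \right)} = - \frac{4}{5}$ ($H{\left(R,j \right)} = \left(- \frac{1}{5}\right) 4 = - \frac{4}{5}$)
$U{\left(F \right)} = \frac{14}{43}$ ($U{\left(F \right)} = 42 \cdot \frac{1}{129} = \frac{14}{43}$)
$A{\left(Z \right)} = - \frac{4 Z^{2}}{5}$
$u = -165$ ($u = - \frac{4 \left(\left(-5\right) 3\right)^{2}}{5} + 15 = - \frac{4 \left(-15\right)^{2}}{5} + 15 = \left(- \frac{4}{5}\right) 225 + 15 = -180 + 15 = -165$)
$d{\left(J,p \right)} = - \frac{1}{165}$ ($d{\left(J,p \right)} = \frac{1}{-165} = - \frac{1}{165}$)
$d{\left(133,-7 \right)} + U{\left(29 \right)} = - \frac{1}{165} + \frac{14}{43} = \frac{2267}{7095}$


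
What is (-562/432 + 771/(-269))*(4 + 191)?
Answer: -15738125/19368 ≈ -812.58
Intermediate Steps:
(-562/432 + 771/(-269))*(4 + 191) = (-562*1/432 + 771*(-1/269))*195 = (-281/216 - 771/269)*195 = -242125/58104*195 = -15738125/19368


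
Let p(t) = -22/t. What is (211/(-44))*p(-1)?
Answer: -211/2 ≈ -105.50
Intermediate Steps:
(211/(-44))*p(-1) = (211/(-44))*(-22/(-1)) = (211*(-1/44))*(-22*(-1)) = -211/44*22 = -211/2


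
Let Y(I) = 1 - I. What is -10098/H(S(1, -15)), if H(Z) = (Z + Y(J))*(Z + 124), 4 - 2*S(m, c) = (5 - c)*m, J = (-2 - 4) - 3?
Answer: -5049/116 ≈ -43.526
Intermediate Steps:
J = -9 (J = -6 - 3 = -9)
S(m, c) = 2 - m*(5 - c)/2 (S(m, c) = 2 - (5 - c)*m/2 = 2 - m*(5 - c)/2)
H(Z) = (10 + Z)*(124 + Z) (H(Z) = (Z + (1 - 1*(-9)))*(Z + 124) = (Z + (1 + 9))*(124 + Z) = (Z + 10)*(124 + Z) = (10 + Z)*(124 + Z))
-10098/H(S(1, -15)) = -10098/(1240 + (2 - 5/2*1 + (½)*(-15)*1)² + 134*(2 - 5/2*1 + (½)*(-15)*1)) = -10098/(1240 + (2 - 5/2 - 15/2)² + 134*(2 - 5/2 - 15/2)) = -10098/(1240 + (-8)² + 134*(-8)) = -10098/(1240 + 64 - 1072) = -10098/232 = -10098*1/232 = -5049/116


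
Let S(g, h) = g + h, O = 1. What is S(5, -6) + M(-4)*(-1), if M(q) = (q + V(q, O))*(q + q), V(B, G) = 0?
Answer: -33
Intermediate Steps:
M(q) = 2*q**2 (M(q) = (q + 0)*(q + q) = q*(2*q) = 2*q**2)
S(5, -6) + M(-4)*(-1) = (5 - 6) + (2*(-4)**2)*(-1) = -1 + (2*16)*(-1) = -1 + 32*(-1) = -1 - 32 = -33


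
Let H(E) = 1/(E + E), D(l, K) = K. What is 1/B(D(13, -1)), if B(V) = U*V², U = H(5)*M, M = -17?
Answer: -10/17 ≈ -0.58823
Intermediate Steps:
H(E) = 1/(2*E)
U = -17/10 (U = ((½)/5)*(-17) = ((½)*(⅕))*(-17) = (⅒)*(-17) = -17/10 ≈ -1.7000)
B(V) = -17*V²/10
1/B(D(13, -1)) = 1/(-17/10*(-1)²) = 1/(-17/10*1) = 1/(-17/10) = -10/17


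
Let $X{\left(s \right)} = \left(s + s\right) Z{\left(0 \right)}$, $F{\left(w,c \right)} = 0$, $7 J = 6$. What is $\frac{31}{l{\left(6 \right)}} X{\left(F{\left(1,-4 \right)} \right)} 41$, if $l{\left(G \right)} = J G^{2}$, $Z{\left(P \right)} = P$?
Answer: $0$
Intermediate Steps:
$J = \frac{6}{7}$ ($J = \frac{1}{7} \cdot 6 = \frac{6}{7} \approx 0.85714$)
$l{\left(G \right)} = \frac{6 G^{2}}{7}$
$X{\left(s \right)} = 0$ ($X{\left(s \right)} = \left(s + s\right) 0 = 2 s 0 = 0$)
$\frac{31}{l{\left(6 \right)}} X{\left(F{\left(1,-4 \right)} \right)} 41 = \frac{31}{\frac{6}{7} \cdot 6^{2}} \cdot 0 \cdot 41 = \frac{31}{\frac{6}{7} \cdot 36} \cdot 0 \cdot 41 = \frac{31}{\frac{216}{7}} \cdot 0 \cdot 41 = 31 \cdot \frac{7}{216} \cdot 0 \cdot 41 = \frac{217}{216} \cdot 0 \cdot 41 = 0 \cdot 41 = 0$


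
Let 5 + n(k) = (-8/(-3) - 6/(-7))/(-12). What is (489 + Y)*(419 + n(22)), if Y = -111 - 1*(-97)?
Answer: 24760325/126 ≈ 1.9651e+5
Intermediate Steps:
n(k) = -667/126 (n(k) = -5 + (-8/(-3) - 6/(-7))/(-12) = -5 + (-8*(-1/3) - 6*(-1/7))*(-1/12) = -5 + (8/3 + 6/7)*(-1/12) = -5 + (74/21)*(-1/12) = -5 - 37/126 = -667/126)
Y = -14 (Y = -111 + 97 = -14)
(489 + Y)*(419 + n(22)) = (489 - 14)*(419 - 667/126) = 475*(52127/126) = 24760325/126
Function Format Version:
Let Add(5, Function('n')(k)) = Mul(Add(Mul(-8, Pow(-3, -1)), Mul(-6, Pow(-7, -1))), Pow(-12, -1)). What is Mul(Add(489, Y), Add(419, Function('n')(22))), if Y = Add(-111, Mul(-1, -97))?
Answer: Rational(24760325, 126) ≈ 1.9651e+5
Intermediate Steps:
Function('n')(k) = Rational(-667, 126) (Function('n')(k) = Add(-5, Mul(Add(Mul(-8, Pow(-3, -1)), Mul(-6, Pow(-7, -1))), Pow(-12, -1))) = Add(-5, Mul(Add(Mul(-8, Rational(-1, 3)), Mul(-6, Rational(-1, 7))), Rational(-1, 12))) = Add(-5, Mul(Add(Rational(8, 3), Rational(6, 7)), Rational(-1, 12))) = Add(-5, Mul(Rational(74, 21), Rational(-1, 12))) = Add(-5, Rational(-37, 126)) = Rational(-667, 126))
Y = -14 (Y = Add(-111, 97) = -14)
Mul(Add(489, Y), Add(419, Function('n')(22))) = Mul(Add(489, -14), Add(419, Rational(-667, 126))) = Mul(475, Rational(52127, 126)) = Rational(24760325, 126)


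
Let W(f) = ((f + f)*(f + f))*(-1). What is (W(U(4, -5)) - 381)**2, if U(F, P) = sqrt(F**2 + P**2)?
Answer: 297025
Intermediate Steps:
W(f) = -4*f**2 (W(f) = ((2*f)*(2*f))*(-1) = (4*f**2)*(-1) = -4*f**2)
(W(U(4, -5)) - 381)**2 = (-4*(sqrt(4**2 + (-5)**2))**2 - 381)**2 = (-4*(sqrt(16 + 25))**2 - 381)**2 = (-4*(sqrt(41))**2 - 381)**2 = (-4*41 - 381)**2 = (-164 - 381)**2 = (-545)**2 = 297025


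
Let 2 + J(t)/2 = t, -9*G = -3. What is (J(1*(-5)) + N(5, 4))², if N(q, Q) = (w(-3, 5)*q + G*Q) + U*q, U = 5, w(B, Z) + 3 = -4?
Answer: 4624/9 ≈ 513.78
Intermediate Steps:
G = ⅓ (G = -⅑*(-3) = ⅓ ≈ 0.33333)
w(B, Z) = -7 (w(B, Z) = -3 - 4 = -7)
N(q, Q) = -2*q + Q/3 (N(q, Q) = (-7*q + Q/3) + 5*q = -2*q + Q/3)
J(t) = -4 + 2*t
(J(1*(-5)) + N(5, 4))² = ((-4 + 2*(1*(-5))) + (-2*5 + (⅓)*4))² = ((-4 + 2*(-5)) + (-10 + 4/3))² = ((-4 - 10) - 26/3)² = (-14 - 26/3)² = (-68/3)² = 4624/9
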